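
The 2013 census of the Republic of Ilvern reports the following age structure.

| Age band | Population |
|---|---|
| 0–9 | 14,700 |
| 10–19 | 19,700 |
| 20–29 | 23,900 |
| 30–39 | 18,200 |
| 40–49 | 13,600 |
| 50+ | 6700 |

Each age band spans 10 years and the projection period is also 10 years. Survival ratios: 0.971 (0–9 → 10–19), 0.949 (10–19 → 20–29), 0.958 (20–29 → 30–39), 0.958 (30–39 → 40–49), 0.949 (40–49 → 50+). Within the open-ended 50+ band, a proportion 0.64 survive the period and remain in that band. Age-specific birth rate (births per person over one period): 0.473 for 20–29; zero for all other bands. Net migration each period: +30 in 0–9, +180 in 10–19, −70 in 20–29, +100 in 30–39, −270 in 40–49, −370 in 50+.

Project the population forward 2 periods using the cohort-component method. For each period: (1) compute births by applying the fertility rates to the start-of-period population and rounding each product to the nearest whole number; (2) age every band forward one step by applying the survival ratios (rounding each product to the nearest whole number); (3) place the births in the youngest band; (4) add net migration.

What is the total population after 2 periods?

Numbering the groups 1..6 from youngest to oldest:
Period 1.
Births: 23900 * 0.473 = 11305
Group 2: 14700 * 0.971 = 14274
Group 3: 19700 * 0.949 = 18695
Group 4: 23900 * 0.958 = 22896
Group 5: 18200 * 0.958 = 17436
Group 6: 13600 * 0.949 + 6700 * 0.64 = 12906 + 4288 = 17194
Net migration: Group 1 + 30 → 11335; Group 2 + 180 → 14454; Group 3 − 70 → 18625; Group 4 + 100 → 22996; Group 5 − 270 → 17166; Group 6 − 370 → 16824
End of period: [11335, 14454, 18625, 22996, 17166, 16824]
Period 2.
Births: 18625 * 0.473 = 8810
Group 2: 11335 * 0.971 = 11006
Group 3: 14454 * 0.949 = 13717
Group 4: 18625 * 0.958 = 17843
Group 5: 22996 * 0.958 = 22030
Group 6: 17166 * 0.949 + 16824 * 0.64 = 16291 + 10767 = 27058
Net migration: Group 1 + 30 → 8840; Group 2 + 180 → 11186; Group 3 − 70 → 13647; Group 4 + 100 → 17943; Group 5 − 270 → 21760; Group 6 − 370 → 26688
End of period: [8840, 11186, 13647, 17943, 21760, 26688]
Total after period 2: 8840 + 11186 + 13647 + 17943 + 21760 + 26688 = 100064

100064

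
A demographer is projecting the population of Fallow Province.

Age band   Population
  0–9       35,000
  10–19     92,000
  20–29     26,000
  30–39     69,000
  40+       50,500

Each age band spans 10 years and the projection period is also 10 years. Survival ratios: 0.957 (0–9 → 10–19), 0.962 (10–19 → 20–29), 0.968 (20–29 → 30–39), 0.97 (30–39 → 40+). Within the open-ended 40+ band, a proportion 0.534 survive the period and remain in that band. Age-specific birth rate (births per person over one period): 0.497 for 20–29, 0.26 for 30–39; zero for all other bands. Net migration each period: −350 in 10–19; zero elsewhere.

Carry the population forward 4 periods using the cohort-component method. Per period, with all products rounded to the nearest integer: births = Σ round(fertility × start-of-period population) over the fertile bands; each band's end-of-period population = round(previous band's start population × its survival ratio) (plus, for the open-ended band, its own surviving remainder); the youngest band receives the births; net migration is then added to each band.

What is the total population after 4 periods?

Let band 1 be 0–9 through band 5 = 40+.
Period 1.
Births: 26000 × 0.497 = 12922, 69000 × 0.26 = 17940 ⇒ total 30862
Band 2: 35000 × 0.957 = 33495
Band 3: 92000 × 0.962 = 88504
Band 4: 26000 × 0.968 = 25168
Band 5: 69000 × 0.97 + 50500 × 0.534 = 66930 + 26967 = 93897
Net migration: Band 2 − 350 → 33145
→ [30862, 33145, 88504, 25168, 93897]
Period 2.
Births: 88504 × 0.497 = 43986, 25168 × 0.26 = 6544 ⇒ total 50530
Band 2: 30862 × 0.957 = 29535
Band 3: 33145 × 0.962 = 31885
Band 4: 88504 × 0.968 = 85672
Band 5: 25168 × 0.97 + 93897 × 0.534 = 24413 + 50141 = 74554
Net migration: Band 2 − 350 → 29185
→ [50530, 29185, 31885, 85672, 74554]
Period 3.
Births: 31885 × 0.497 = 15847, 85672 × 0.26 = 22275 ⇒ total 38122
Band 2: 50530 × 0.957 = 48357
Band 3: 29185 × 0.962 = 28076
Band 4: 31885 × 0.968 = 30865
Band 5: 85672 × 0.97 + 74554 × 0.534 = 83102 + 39812 = 122914
Net migration: Band 2 − 350 → 48007
→ [38122, 48007, 28076, 30865, 122914]
Period 4.
Births: 28076 × 0.497 = 13954, 30865 × 0.26 = 8025 ⇒ total 21979
Band 2: 38122 × 0.957 = 36483
Band 3: 48007 × 0.962 = 46183
Band 4: 28076 × 0.968 = 27178
Band 5: 30865 × 0.97 + 122914 × 0.534 = 29939 + 65636 = 95575
Net migration: Band 2 − 350 → 36133
→ [21979, 36133, 46183, 27178, 95575]
Total after period 4: 21979 + 36133 + 46183 + 27178 + 95575 = 227048

227048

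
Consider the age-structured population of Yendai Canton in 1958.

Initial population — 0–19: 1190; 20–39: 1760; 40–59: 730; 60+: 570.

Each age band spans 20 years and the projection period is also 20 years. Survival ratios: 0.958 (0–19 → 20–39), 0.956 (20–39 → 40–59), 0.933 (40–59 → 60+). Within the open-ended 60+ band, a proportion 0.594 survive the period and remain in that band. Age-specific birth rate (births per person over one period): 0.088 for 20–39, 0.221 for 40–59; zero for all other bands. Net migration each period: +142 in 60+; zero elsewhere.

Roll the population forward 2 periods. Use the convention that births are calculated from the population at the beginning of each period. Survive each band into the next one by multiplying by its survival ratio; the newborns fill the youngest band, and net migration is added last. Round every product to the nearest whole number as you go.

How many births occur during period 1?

— Period 1 —
Births: 1760 × 0.088 = 155 ; 730 × 0.221 = 161 ⇒ total 316
20–39: 1190 × 0.958 = 1140
40–59: 1760 × 0.956 = 1683
60+: 730 × 0.933 + 570 × 0.594 = 681 + 339 = 1020
Net migration: 60+ + 142 → 1162
Population now: 0–19=316, 20–39=1140, 40–59=1683, 60+=1162

316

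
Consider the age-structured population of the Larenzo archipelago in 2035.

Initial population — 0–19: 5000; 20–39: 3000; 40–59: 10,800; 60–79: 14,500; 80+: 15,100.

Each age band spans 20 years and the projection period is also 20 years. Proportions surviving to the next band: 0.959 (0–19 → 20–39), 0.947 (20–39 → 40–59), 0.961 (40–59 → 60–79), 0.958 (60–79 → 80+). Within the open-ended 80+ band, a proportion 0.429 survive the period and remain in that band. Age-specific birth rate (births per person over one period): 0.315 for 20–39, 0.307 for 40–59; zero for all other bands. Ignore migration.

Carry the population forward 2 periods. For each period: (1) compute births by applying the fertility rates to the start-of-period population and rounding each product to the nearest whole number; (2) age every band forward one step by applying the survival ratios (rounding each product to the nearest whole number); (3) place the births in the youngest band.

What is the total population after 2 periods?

32420

Let band 1 be 0–19 through band 5 = 80+.
Period 1:
Births: 3000 × 0.315 = 945 ; 10800 × 0.307 = 3316 → total 4261
Band 2: 5000 × 0.959 = 4795
Band 3: 3000 × 0.947 = 2841
Band 4: 10800 × 0.961 = 10379
Band 5: 14500 × 0.958 + 15100 × 0.429 = 13891 + 6478 = 20369
→ [4261, 4795, 2841, 10379, 20369]
Period 2:
Births: 4795 × 0.315 = 1510 ; 2841 × 0.307 = 872 → total 2382
Band 2: 4261 × 0.959 = 4086
Band 3: 4795 × 0.947 = 4541
Band 4: 2841 × 0.961 = 2730
Band 5: 10379 × 0.958 + 20369 × 0.429 = 9943 + 8738 = 18681
→ [2382, 4086, 4541, 2730, 18681]
Total after period 2: 2382 + 4086 + 4541 + 2730 + 18681 = 32420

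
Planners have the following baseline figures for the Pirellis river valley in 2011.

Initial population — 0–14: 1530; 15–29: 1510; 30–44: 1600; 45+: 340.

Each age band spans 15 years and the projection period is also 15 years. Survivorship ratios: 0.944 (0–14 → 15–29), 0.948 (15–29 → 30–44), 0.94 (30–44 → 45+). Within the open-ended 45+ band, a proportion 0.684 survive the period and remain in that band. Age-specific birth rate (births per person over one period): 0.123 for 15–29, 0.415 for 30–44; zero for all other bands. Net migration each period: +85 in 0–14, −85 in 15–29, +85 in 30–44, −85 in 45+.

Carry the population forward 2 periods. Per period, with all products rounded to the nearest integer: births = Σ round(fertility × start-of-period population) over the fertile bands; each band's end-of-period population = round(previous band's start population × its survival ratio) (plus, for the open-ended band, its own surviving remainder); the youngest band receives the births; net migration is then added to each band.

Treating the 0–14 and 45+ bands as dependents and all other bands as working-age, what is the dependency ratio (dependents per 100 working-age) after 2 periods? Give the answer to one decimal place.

Call the groups 1 to 4, youngest first.
Period 1.
Births: 1510 × 0.123 = 186, 1600 × 0.415 = 664 → total 850
Group 2: 1530 × 0.944 = 1444
Group 3: 1510 × 0.948 = 1431
Group 4: 1600 × 0.94 + 340 × 0.684 = 1504 + 233 = 1737
Net migration: Group 1 + 85 → 935; Group 2 − 85 → 1359; Group 3 + 85 → 1516; Group 4 − 85 → 1652
Giving 935 / 1359 / 1516 / 1652.
Period 2.
Births: 1359 × 0.123 = 167, 1516 × 0.415 = 629 → total 796
Group 2: 935 × 0.944 = 883
Group 3: 1359 × 0.948 = 1288
Group 4: 1516 × 0.94 + 1652 × 0.684 = 1425 + 1130 = 2555
Net migration: Group 1 + 85 → 881; Group 2 − 85 → 798; Group 3 + 85 → 1373; Group 4 − 85 → 2470
Giving 881 / 798 / 1373 / 2470.
Dependents (band 0–14 + band 45+) = 881 + 2470 = 3351; working-age = 2171; ratio = 3351/2171 × 100 = 154.4

154.4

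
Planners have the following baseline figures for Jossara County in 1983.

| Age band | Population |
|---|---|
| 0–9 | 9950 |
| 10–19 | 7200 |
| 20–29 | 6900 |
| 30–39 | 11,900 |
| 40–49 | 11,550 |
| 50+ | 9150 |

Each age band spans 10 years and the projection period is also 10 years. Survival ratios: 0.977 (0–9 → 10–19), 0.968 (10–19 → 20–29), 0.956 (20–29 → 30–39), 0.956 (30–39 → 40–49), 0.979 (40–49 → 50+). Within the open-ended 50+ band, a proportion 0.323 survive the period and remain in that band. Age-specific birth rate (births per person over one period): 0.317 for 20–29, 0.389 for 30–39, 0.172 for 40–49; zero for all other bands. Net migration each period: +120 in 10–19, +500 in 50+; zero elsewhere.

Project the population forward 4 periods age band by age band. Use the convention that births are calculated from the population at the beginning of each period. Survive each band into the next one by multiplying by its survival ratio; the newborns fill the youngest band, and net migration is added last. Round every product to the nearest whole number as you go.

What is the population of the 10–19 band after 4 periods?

[period 1]
Births: 6900 * 0.317 = 2187, 11900 * 0.389 = 4629, 11550 * 0.172 = 1987 → total 8803
10–19: 9950 * 0.977 = 9721
20–29: 7200 * 0.968 = 6970
30–39: 6900 * 0.956 = 6596
40–49: 11900 * 0.956 = 11376
50+: 11550 * 0.979 + 9150 * 0.323 = 11307 + 2955 = 14262
Net migration: 10–19 + 120 → 9841; 50+ + 500 → 14762
End of period: [8803, 9841, 6970, 6596, 11376, 14762]
[period 2]
Births: 6970 * 0.317 = 2209, 6596 * 0.389 = 2566, 11376 * 0.172 = 1957 → total 6732
10–19: 8803 * 0.977 = 8601
20–29: 9841 * 0.968 = 9526
30–39: 6970 * 0.956 = 6663
40–49: 6596 * 0.956 = 6306
50+: 11376 * 0.979 + 14762 * 0.323 = 11137 + 4768 = 15905
Net migration: 10–19 + 120 → 8721; 50+ + 500 → 16405
End of period: [6732, 8721, 9526, 6663, 6306, 16405]
[period 3]
Births: 9526 * 0.317 = 3020, 6663 * 0.389 = 2592, 6306 * 0.172 = 1085 → total 6697
10–19: 6732 * 0.977 = 6577
20–29: 8721 * 0.968 = 8442
30–39: 9526 * 0.956 = 9107
40–49: 6663 * 0.956 = 6370
50+: 6306 * 0.979 + 16405 * 0.323 = 6174 + 5299 = 11473
Net migration: 10–19 + 120 → 6697; 50+ + 500 → 11973
End of period: [6697, 6697, 8442, 9107, 6370, 11973]
[period 4]
Births: 8442 * 0.317 = 2676, 9107 * 0.389 = 3543, 6370 * 0.172 = 1096 → total 7315
10–19: 6697 * 0.977 = 6543
20–29: 6697 * 0.968 = 6483
30–39: 8442 * 0.956 = 8071
40–49: 9107 * 0.956 = 8706
50+: 6370 * 0.979 + 11973 * 0.323 = 6236 + 3867 = 10103
Net migration: 10–19 + 120 → 6663; 50+ + 500 → 10603
End of period: [7315, 6663, 6483, 8071, 8706, 10603]

6663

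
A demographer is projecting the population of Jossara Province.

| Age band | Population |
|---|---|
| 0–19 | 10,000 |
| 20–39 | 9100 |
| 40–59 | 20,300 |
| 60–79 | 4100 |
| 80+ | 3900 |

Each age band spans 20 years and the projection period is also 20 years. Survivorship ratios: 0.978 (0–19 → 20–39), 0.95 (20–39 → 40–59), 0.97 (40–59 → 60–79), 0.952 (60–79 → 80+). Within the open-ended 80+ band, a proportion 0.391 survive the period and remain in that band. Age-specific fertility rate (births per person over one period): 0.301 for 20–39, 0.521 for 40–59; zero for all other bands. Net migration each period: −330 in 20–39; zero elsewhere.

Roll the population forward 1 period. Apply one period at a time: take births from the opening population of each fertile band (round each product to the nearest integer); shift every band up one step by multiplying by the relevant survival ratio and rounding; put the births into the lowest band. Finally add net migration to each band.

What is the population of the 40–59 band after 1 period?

Period 1.
Births: 9100 × 0.301 = 2739, 20300 × 0.521 = 10576 → 13315
20–39: 10000 × 0.978 = 9780
40–59: 9100 × 0.95 = 8645
60–79: 20300 × 0.97 = 19691
80+: 4100 × 0.952 + 3900 × 0.391 = 3903 + 1525 = 5428
Net migration: 20–39 − 330 → 9450
Giving 13315 / 9450 / 8645 / 19691 / 5428.

8645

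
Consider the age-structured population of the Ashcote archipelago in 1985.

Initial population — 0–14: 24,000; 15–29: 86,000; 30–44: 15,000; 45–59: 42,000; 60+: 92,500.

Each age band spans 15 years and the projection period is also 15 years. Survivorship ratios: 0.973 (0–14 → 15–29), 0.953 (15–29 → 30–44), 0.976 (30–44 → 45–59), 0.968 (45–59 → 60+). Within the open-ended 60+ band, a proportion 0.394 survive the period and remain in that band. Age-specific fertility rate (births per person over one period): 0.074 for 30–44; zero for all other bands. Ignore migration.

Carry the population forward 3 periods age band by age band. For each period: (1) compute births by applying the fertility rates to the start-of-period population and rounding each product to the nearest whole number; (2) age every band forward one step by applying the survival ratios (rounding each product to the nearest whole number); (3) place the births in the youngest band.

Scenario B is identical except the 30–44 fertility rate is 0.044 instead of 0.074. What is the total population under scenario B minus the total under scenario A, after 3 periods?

[period 1]
Births: 15000 × 0.074 = 1110
15–29: 24000 × 0.973 = 23352
30–44: 86000 × 0.953 = 81958
45–59: 15000 × 0.976 = 14640
60+: 42000 × 0.968 + 92500 × 0.394 = 40656 + 36445 = 77101
Giving 1110 / 23352 / 81958 / 14640 / 77101.
[period 2]
Births: 81958 × 0.074 = 6065
15–29: 1110 × 0.973 = 1080
30–44: 23352 × 0.953 = 22254
45–59: 81958 × 0.976 = 79991
60+: 14640 × 0.968 + 77101 × 0.394 = 14172 + 30378 = 44550
Giving 6065 / 1080 / 22254 / 79991 / 44550.
[period 3]
Births: 22254 × 0.074 = 1647
15–29: 6065 × 0.973 = 5901
30–44: 1080 × 0.953 = 1029
45–59: 22254 × 0.976 = 21720
60+: 79991 × 0.968 + 44550 × 0.394 = 77431 + 17553 = 94984
Giving 1647 / 5901 / 1029 / 21720 / 94984.
Scenario A total after 3 periods: 125281
Scenario B projection —
[period 1]
Births: 15000 × 0.044 = 660
15–29: 24000 × 0.973 = 23352
30–44: 86000 × 0.953 = 81958
45–59: 15000 × 0.976 = 14640
60+: 42000 × 0.968 + 92500 × 0.394 = 40656 + 36445 = 77101
Giving 660 / 23352 / 81958 / 14640 / 77101.
[period 2]
Births: 81958 × 0.044 = 3606
15–29: 660 × 0.973 = 642
30–44: 23352 × 0.953 = 22254
45–59: 81958 × 0.976 = 79991
60+: 14640 × 0.968 + 77101 × 0.394 = 14172 + 30378 = 44550
Giving 3606 / 642 / 22254 / 79991 / 44550.
[period 3]
Births: 22254 × 0.044 = 979
15–29: 3606 × 0.973 = 3509
30–44: 642 × 0.953 = 612
45–59: 22254 × 0.976 = 21720
60+: 79991 × 0.968 + 44550 × 0.394 = 77431 + 17553 = 94984
Giving 979 / 3509 / 612 / 21720 / 94984.
Scenario B total after 3 periods: 121804
Difference B − A = 121804 − 125281 = -3477

-3477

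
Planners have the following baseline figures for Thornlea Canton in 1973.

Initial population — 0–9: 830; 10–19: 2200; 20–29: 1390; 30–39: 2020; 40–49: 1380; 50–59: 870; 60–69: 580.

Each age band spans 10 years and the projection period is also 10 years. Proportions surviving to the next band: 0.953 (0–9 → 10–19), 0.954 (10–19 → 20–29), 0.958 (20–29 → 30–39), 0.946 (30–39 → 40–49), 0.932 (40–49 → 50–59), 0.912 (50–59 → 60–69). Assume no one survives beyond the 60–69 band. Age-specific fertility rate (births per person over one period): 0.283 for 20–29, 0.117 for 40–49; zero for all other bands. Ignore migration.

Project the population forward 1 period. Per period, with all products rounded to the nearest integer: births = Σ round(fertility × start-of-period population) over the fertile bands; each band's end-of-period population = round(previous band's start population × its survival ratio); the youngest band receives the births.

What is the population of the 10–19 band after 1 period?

After projecting period 1:
Births: 1390 × 0.283 = 393, 1380 × 0.117 = 161 — total 554
10–19: 830 × 0.953 = 791
20–29: 2200 × 0.954 = 2099
30–39: 1390 × 0.958 = 1332
40–49: 2020 × 0.946 = 1911
50–59: 1380 × 0.932 = 1286
60–69: 870 × 0.912 = 793
End of period: [554, 791, 2099, 1332, 1911, 1286, 793]

791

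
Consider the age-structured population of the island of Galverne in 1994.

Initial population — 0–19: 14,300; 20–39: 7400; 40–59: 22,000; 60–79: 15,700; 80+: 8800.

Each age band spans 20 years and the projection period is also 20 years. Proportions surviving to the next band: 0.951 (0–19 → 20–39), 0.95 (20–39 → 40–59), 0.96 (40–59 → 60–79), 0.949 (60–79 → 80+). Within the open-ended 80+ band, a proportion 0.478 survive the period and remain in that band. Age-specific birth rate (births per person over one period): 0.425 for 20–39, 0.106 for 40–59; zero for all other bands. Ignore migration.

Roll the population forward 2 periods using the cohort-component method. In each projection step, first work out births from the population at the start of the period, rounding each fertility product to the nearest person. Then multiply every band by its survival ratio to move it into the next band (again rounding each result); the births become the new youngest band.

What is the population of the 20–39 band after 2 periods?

Period 1:
Births: 7400 * 0.425 = 3145, 22000 * 0.106 = 2332 ⇒ total 5477
20–39: 14300 * 0.951 = 13599
40–59: 7400 * 0.95 = 7030
60–79: 22000 * 0.96 = 21120
80+: 15700 * 0.949 + 8800 * 0.478 = 14899 + 4206 = 19105
→ [5477, 13599, 7030, 21120, 19105]
Period 2:
Births: 13599 * 0.425 = 5780, 7030 * 0.106 = 745 ⇒ total 6525
20–39: 5477 * 0.951 = 5209
40–59: 13599 * 0.95 = 12919
60–79: 7030 * 0.96 = 6749
80+: 21120 * 0.949 + 19105 * 0.478 = 20043 + 9132 = 29175
→ [6525, 5209, 12919, 6749, 29175]

5209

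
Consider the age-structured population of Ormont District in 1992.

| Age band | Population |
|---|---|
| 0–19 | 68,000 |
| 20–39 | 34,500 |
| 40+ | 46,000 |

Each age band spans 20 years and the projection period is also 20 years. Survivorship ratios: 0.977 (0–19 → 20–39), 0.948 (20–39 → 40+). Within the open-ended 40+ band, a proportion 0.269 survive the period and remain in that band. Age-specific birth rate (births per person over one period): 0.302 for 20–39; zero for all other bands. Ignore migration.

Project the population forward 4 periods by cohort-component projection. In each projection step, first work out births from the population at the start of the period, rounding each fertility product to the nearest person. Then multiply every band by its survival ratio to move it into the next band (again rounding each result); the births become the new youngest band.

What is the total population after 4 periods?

After projecting period 1:
Births: 34500 × 0.302 = 10419
20–39: 68000 × 0.977 = 66436
40+: 34500 × 0.948 + 46000 × 0.269 = 32706 + 12374 = 45080
End of period: [10419, 66436, 45080]
After projecting period 2:
Births: 66436 × 0.302 = 20064
20–39: 10419 × 0.977 = 10179
40+: 66436 × 0.948 + 45080 × 0.269 = 62981 + 12127 = 75108
End of period: [20064, 10179, 75108]
After projecting period 3:
Births: 10179 × 0.302 = 3074
20–39: 20064 × 0.977 = 19603
40+: 10179 × 0.948 + 75108 × 0.269 = 9650 + 20204 = 29854
End of period: [3074, 19603, 29854]
After projecting period 4:
Births: 19603 × 0.302 = 5920
20–39: 3074 × 0.977 = 3003
40+: 19603 × 0.948 + 29854 × 0.269 = 18584 + 8031 = 26615
End of period: [5920, 3003, 26615]
Total after period 4: 5920 + 3003 + 26615 = 35538

35538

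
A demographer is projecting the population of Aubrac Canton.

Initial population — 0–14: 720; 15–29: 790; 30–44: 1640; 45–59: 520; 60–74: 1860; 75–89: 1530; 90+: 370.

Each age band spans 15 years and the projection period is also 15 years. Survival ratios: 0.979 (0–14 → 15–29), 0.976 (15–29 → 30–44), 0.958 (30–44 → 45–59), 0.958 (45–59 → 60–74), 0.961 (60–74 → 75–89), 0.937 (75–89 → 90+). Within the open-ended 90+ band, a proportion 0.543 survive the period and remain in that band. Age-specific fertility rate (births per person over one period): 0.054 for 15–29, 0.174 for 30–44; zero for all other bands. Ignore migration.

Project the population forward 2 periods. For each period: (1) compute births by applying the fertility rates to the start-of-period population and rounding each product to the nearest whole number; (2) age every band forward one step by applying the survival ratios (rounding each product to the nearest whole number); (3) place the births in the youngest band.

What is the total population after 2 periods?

6466

Numbering the groups 1..7 from youngest to oldest:
After projecting period 1:
Births: 790 * 0.054 = 43 ; 1640 * 0.174 = 285 → total 328
Group 2: 720 * 0.979 = 705
Group 3: 790 * 0.976 = 771
Group 4: 1640 * 0.958 = 1571
Group 5: 520 * 0.958 = 498
Group 6: 1860 * 0.961 = 1787
Group 7: 1530 * 0.937 + 370 * 0.543 = 1434 + 201 = 1635
→ [328, 705, 771, 1571, 498, 1787, 1635]
After projecting period 2:
Births: 705 * 0.054 = 38 ; 771 * 0.174 = 134 → total 172
Group 2: 328 * 0.979 = 321
Group 3: 705 * 0.976 = 688
Group 4: 771 * 0.958 = 739
Group 5: 1571 * 0.958 = 1505
Group 6: 498 * 0.961 = 479
Group 7: 1787 * 0.937 + 1635 * 0.543 = 1674 + 888 = 2562
→ [172, 321, 688, 739, 1505, 479, 2562]
Total after period 2: 172 + 321 + 688 + 739 + 1505 + 479 + 2562 = 6466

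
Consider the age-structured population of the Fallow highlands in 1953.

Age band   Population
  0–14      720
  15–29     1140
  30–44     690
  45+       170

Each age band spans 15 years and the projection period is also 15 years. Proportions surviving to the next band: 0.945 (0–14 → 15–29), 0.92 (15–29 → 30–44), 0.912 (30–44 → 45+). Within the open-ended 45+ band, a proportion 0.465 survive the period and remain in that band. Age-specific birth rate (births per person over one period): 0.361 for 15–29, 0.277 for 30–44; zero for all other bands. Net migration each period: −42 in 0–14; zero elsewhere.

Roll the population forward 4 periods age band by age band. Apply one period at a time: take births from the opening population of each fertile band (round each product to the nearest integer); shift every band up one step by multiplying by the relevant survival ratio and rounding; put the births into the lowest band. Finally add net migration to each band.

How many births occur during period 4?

— Period 1 —
Births: 1140 × 0.361 = 412  |  690 × 0.277 = 191 — total 603
15–29: 720 × 0.945 = 680
30–44: 1140 × 0.92 = 1049
45+: 690 × 0.912 + 170 × 0.465 = 629 + 79 = 708
Net migration: 0–14 − 42 → 561
End of period: [561, 680, 1049, 708]
— Period 2 —
Births: 680 × 0.361 = 245  |  1049 × 0.277 = 291 — total 536
15–29: 561 × 0.945 = 530
30–44: 680 × 0.92 = 626
45+: 1049 × 0.912 + 708 × 0.465 = 957 + 329 = 1286
Net migration: 0–14 − 42 → 494
End of period: [494, 530, 626, 1286]
— Period 3 —
Births: 530 × 0.361 = 191  |  626 × 0.277 = 173 — total 364
15–29: 494 × 0.945 = 467
30–44: 530 × 0.92 = 488
45+: 626 × 0.912 + 1286 × 0.465 = 571 + 598 = 1169
Net migration: 0–14 − 42 → 322
End of period: [322, 467, 488, 1169]
— Period 4 —
Births: 467 × 0.361 = 169  |  488 × 0.277 = 135 — total 304
15–29: 322 × 0.945 = 304
30–44: 467 × 0.92 = 430
45+: 488 × 0.912 + 1169 × 0.465 = 445 + 544 = 989
Net migration: 0–14 − 42 → 262
End of period: [262, 304, 430, 989]

304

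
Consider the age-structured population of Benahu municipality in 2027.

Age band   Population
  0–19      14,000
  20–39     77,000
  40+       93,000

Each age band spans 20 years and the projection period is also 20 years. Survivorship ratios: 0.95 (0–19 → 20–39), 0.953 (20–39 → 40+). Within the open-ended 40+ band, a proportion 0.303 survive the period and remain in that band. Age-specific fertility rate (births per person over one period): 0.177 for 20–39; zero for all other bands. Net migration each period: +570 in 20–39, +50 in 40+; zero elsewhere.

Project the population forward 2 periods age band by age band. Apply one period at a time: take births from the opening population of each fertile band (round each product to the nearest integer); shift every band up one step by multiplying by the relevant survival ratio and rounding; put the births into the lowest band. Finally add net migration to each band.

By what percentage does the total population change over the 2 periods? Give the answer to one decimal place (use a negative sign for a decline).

-67.4

(Bands numbered youngest = 1 to oldest = 3.)
[period 1]
Births: 77000 × 0.177 = 13629
Band 2: 14000 × 0.95 = 13300
Band 3: 77000 × 0.953 + 93000 × 0.303 = 73381 + 28179 = 101560
Net migration: Band 2 + 570 → 13870; Band 3 + 50 → 101610
Giving 13629 / 13870 / 101610.
[period 2]
Births: 13870 × 0.177 = 2455
Band 2: 13629 × 0.95 = 12948
Band 3: 13870 × 0.953 + 101610 × 0.303 = 13218 + 30788 = 44006
Net migration: Band 2 + 570 → 13518; Band 3 + 50 → 44056
Giving 2455 / 13518 / 44056.
Total: 184000 → 60029; change = -123971; percentage change = -67.4%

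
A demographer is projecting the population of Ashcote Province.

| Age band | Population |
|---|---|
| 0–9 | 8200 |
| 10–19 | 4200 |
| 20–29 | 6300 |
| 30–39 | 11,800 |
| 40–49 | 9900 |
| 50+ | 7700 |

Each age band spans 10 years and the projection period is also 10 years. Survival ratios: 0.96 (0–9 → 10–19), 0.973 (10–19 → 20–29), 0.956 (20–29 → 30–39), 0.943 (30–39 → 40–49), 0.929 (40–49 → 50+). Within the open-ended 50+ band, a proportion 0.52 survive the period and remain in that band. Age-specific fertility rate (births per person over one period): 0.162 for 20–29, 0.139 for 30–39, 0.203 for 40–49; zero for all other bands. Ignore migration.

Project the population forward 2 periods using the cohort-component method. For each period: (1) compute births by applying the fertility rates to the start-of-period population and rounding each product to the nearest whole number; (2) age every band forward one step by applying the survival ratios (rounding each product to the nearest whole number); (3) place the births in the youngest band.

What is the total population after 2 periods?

42690

Period 1:
Births: 6300 × 0.162 = 1021, 11800 × 0.139 = 1640, 9900 × 0.203 = 2010 — total 4671
10–19: 8200 × 0.96 = 7872
20–29: 4200 × 0.973 = 4087
30–39: 6300 × 0.956 = 6023
40–49: 11800 × 0.943 = 11127
50+: 9900 × 0.929 + 7700 × 0.52 = 9197 + 4004 = 13201
Population now: 0–9=4671, 10–19=7872, 20–29=4087, 30–39=6023, 40–49=11127, 50+=13201
Period 2:
Births: 4087 × 0.162 = 662, 6023 × 0.139 = 837, 11127 × 0.203 = 2259 — total 3758
10–19: 4671 × 0.96 = 4484
20–29: 7872 × 0.973 = 7659
30–39: 4087 × 0.956 = 3907
40–49: 6023 × 0.943 = 5680
50+: 11127 × 0.929 + 13201 × 0.52 = 10337 + 6865 = 17202
Population now: 0–9=3758, 10–19=4484, 20–29=7659, 30–39=3907, 40–49=5680, 50+=17202
Total after period 2: 3758 + 4484 + 7659 + 3907 + 5680 + 17202 = 42690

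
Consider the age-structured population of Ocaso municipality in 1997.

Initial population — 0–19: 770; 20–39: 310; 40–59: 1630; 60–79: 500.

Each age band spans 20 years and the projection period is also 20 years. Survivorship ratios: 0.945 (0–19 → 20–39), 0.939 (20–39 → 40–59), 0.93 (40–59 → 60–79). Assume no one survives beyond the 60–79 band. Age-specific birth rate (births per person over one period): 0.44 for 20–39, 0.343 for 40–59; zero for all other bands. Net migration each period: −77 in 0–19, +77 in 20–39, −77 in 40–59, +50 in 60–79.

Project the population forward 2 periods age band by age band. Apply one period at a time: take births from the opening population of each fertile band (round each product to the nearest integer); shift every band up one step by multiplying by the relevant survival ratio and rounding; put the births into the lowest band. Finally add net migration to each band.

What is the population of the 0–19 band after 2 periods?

[period 1]
Births: 310 × 0.44 = 136, 1630 × 0.343 = 559 ⇒ total 695
20–39: 770 × 0.945 = 728
40–59: 310 × 0.939 = 291
60–79: 1630 × 0.93 = 1516
Net migration: 0–19 − 77 → 618; 20–39 + 77 → 805; 40–59 − 77 → 214; 60–79 + 50 → 1566
→ [618, 805, 214, 1566]
[period 2]
Births: 805 × 0.44 = 354, 214 × 0.343 = 73 ⇒ total 427
20–39: 618 × 0.945 = 584
40–59: 805 × 0.939 = 756
60–79: 214 × 0.93 = 199
Net migration: 0–19 − 77 → 350; 20–39 + 77 → 661; 40–59 − 77 → 679; 60–79 + 50 → 249
→ [350, 661, 679, 249]

350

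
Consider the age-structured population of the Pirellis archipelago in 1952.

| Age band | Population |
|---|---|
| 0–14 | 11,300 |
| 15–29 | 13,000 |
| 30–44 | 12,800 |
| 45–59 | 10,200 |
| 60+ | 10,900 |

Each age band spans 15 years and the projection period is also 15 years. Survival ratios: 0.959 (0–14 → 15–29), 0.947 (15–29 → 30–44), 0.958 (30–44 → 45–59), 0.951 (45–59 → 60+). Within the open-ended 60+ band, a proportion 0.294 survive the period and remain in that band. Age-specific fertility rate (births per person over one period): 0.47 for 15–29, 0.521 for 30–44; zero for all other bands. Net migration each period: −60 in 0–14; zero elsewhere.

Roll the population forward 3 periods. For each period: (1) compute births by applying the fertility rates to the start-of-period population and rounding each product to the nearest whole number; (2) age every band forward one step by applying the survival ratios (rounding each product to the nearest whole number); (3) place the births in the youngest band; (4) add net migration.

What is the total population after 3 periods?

Numbering the groups 1..5 from youngest to oldest:
[period 1]
Births: 13000 × 0.47 = 6110, 12800 × 0.521 = 6669 ⇒ total 12779
Group 2: 11300 × 0.959 = 10837
Group 3: 13000 × 0.947 = 12311
Group 4: 12800 × 0.958 = 12262
Group 5: 10200 × 0.951 + 10900 × 0.294 = 9700 + 3205 = 12905
Net migration: Group 1 − 60 → 12719
→ [12719, 10837, 12311, 12262, 12905]
[period 2]
Births: 10837 × 0.47 = 5093, 12311 × 0.521 = 6414 ⇒ total 11507
Group 2: 12719 × 0.959 = 12198
Group 3: 10837 × 0.947 = 10263
Group 4: 12311 × 0.958 = 11794
Group 5: 12262 × 0.951 + 12905 × 0.294 = 11661 + 3794 = 15455
Net migration: Group 1 − 60 → 11447
→ [11447, 12198, 10263, 11794, 15455]
[period 3]
Births: 12198 × 0.47 = 5733, 10263 × 0.521 = 5347 ⇒ total 11080
Group 2: 11447 × 0.959 = 10978
Group 3: 12198 × 0.947 = 11552
Group 4: 10263 × 0.958 = 9832
Group 5: 11794 × 0.951 + 15455 × 0.294 = 11216 + 4544 = 15760
Net migration: Group 1 − 60 → 11020
→ [11020, 10978, 11552, 9832, 15760]
Total after period 3: 11020 + 10978 + 11552 + 9832 + 15760 = 59142

59142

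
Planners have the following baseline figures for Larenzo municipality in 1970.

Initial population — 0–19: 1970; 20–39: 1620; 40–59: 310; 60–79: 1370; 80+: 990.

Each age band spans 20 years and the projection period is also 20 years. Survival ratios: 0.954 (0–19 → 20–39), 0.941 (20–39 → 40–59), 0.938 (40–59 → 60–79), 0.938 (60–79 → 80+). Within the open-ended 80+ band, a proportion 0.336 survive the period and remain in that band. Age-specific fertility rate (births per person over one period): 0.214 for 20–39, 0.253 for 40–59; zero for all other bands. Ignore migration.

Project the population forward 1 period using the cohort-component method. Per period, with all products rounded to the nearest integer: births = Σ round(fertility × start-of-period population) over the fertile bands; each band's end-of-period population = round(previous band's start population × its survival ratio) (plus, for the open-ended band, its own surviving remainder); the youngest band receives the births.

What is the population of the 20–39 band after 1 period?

Period 1.
Births: 1620 × 0.214 = 347, 310 × 0.253 = 78 — total 425
20–39: 1970 × 0.954 = 1879
40–59: 1620 × 0.941 = 1524
60–79: 310 × 0.938 = 291
80+: 1370 × 0.938 + 990 × 0.336 = 1285 + 333 = 1618
End of period: [425, 1879, 1524, 291, 1618]

1879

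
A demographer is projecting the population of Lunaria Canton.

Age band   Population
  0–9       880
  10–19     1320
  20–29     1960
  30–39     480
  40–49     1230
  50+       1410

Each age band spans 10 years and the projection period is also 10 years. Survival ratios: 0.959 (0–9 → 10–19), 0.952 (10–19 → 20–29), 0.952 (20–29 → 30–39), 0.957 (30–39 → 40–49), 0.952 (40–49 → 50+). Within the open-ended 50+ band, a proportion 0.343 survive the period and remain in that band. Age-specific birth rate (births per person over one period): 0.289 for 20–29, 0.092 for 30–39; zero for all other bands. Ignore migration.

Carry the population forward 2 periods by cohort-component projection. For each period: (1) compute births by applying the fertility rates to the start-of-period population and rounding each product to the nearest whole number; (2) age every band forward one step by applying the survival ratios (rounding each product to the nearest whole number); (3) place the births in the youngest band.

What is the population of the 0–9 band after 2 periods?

After projecting period 1:
Births: 1960 × 0.289 = 566 ; 480 × 0.092 = 44 → total 610
10–19: 880 × 0.959 = 844
20–29: 1320 × 0.952 = 1257
30–39: 1960 × 0.952 = 1866
40–49: 480 × 0.957 = 459
50+: 1230 × 0.952 + 1410 × 0.343 = 1171 + 484 = 1655
→ [610, 844, 1257, 1866, 459, 1655]
After projecting period 2:
Births: 1257 × 0.289 = 363 ; 1866 × 0.092 = 172 → total 535
10–19: 610 × 0.959 = 585
20–29: 844 × 0.952 = 803
30–39: 1257 × 0.952 = 1197
40–49: 1866 × 0.957 = 1786
50+: 459 × 0.952 + 1655 × 0.343 = 437 + 568 = 1005
→ [535, 585, 803, 1197, 1786, 1005]

535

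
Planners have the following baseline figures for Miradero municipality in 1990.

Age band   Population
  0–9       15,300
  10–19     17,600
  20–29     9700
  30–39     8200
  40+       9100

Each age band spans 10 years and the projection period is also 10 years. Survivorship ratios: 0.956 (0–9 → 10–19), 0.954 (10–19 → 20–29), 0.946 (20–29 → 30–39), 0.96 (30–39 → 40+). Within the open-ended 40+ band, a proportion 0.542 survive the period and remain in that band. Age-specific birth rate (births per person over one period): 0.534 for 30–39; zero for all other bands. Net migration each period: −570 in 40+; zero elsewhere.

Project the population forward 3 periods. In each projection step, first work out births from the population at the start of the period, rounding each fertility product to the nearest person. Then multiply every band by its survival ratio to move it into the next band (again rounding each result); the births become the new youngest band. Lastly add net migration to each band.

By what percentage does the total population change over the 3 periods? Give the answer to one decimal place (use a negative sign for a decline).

-11.4

Numbering the bands 1..5 from youngest to oldest:
Period 1:
Births: 8200 * 0.534 = 4379
Band 2: 15300 * 0.956 = 14627
Band 3: 17600 * 0.954 = 16790
Band 4: 9700 * 0.946 = 9176
Band 5: 8200 * 0.96 + 9100 * 0.542 = 7872 + 4932 = 12804
Net migration: Band 5 − 570 → 12234
End of period: [4379, 14627, 16790, 9176, 12234]
Period 2:
Births: 9176 * 0.534 = 4900
Band 2: 4379 * 0.956 = 4186
Band 3: 14627 * 0.954 = 13954
Band 4: 16790 * 0.946 = 15883
Band 5: 9176 * 0.96 + 12234 * 0.542 = 8809 + 6631 = 15440
Net migration: Band 5 − 570 → 14870
End of period: [4900, 4186, 13954, 15883, 14870]
Period 3:
Births: 15883 * 0.534 = 8482
Band 2: 4900 * 0.956 = 4684
Band 3: 4186 * 0.954 = 3993
Band 4: 13954 * 0.946 = 13200
Band 5: 15883 * 0.96 + 14870 * 0.542 = 15248 + 8060 = 23308
Net migration: Band 5 − 570 → 22738
End of period: [8482, 4684, 3993, 13200, 22738]
Total: 59900 → 53097; change = -6803; percentage change = -11.4%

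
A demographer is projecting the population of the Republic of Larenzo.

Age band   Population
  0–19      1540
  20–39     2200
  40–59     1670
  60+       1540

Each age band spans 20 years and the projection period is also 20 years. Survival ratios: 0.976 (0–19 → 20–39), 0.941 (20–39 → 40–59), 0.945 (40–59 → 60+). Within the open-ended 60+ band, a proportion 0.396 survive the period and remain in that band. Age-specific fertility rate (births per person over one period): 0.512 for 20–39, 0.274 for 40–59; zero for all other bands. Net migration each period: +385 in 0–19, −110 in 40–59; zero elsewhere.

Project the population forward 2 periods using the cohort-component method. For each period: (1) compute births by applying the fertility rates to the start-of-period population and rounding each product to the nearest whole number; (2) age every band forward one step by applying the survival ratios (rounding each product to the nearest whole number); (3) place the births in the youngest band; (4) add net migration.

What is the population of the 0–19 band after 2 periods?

1692

Let band 1 be 0–19 through band 4 = 60+.
Period 1.
Births: 2200 × 0.512 = 1126 ; 1670 × 0.274 = 458 — total 1584
Band 2: 1540 × 0.976 = 1503
Band 3: 2200 × 0.941 = 2070
Band 4: 1670 × 0.945 + 1540 × 0.396 = 1578 + 610 = 2188
Net migration: Band 1 + 385 → 1969; Band 3 − 110 → 1960
End of period: [1969, 1503, 1960, 2188]
Period 2.
Births: 1503 × 0.512 = 770 ; 1960 × 0.274 = 537 — total 1307
Band 2: 1969 × 0.976 = 1922
Band 3: 1503 × 0.941 = 1414
Band 4: 1960 × 0.945 + 2188 × 0.396 = 1852 + 866 = 2718
Net migration: Band 1 + 385 → 1692; Band 3 − 110 → 1304
End of period: [1692, 1922, 1304, 2718]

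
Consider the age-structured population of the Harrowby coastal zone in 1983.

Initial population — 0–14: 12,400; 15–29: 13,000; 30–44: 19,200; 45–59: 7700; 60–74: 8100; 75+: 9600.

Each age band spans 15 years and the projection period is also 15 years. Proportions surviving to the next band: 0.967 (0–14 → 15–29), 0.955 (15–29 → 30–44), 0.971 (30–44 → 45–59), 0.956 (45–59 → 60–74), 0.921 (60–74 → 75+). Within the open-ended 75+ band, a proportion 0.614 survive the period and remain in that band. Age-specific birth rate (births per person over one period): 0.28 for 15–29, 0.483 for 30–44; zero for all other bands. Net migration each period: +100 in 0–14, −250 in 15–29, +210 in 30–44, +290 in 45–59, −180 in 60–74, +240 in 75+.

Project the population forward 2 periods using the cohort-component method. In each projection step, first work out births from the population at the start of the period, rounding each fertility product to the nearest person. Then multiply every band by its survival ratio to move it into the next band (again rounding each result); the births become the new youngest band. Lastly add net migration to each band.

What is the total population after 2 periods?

78913

[period 1]
Births: 13000 * 0.28 = 3640 ; 19200 * 0.483 = 9274 — total 12914
15–29: 12400 * 0.967 = 11991
30–44: 13000 * 0.955 = 12415
45–59: 19200 * 0.971 = 18643
60–74: 7700 * 0.956 = 7361
75+: 8100 * 0.921 + 9600 * 0.614 = 7460 + 5894 = 13354
Net migration: 0–14 + 100 → 13014; 15–29 − 250 → 11741; 30–44 + 210 → 12625; 45–59 + 290 → 18933; 60–74 − 180 → 7181; 75+ + 240 → 13594
End of period: [13014, 11741, 12625, 18933, 7181, 13594]
[period 2]
Births: 11741 * 0.28 = 3287 ; 12625 * 0.483 = 6098 — total 9385
15–29: 13014 * 0.967 = 12585
30–44: 11741 * 0.955 = 11213
45–59: 12625 * 0.971 = 12259
60–74: 18933 * 0.956 = 18100
75+: 7181 * 0.921 + 13594 * 0.614 = 6614 + 8347 = 14961
Net migration: 0–14 + 100 → 9485; 15–29 − 250 → 12335; 30–44 + 210 → 11423; 45–59 + 290 → 12549; 60–74 − 180 → 17920; 75+ + 240 → 15201
End of period: [9485, 12335, 11423, 12549, 17920, 15201]
Total after period 2: 9485 + 12335 + 11423 + 12549 + 17920 + 15201 = 78913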